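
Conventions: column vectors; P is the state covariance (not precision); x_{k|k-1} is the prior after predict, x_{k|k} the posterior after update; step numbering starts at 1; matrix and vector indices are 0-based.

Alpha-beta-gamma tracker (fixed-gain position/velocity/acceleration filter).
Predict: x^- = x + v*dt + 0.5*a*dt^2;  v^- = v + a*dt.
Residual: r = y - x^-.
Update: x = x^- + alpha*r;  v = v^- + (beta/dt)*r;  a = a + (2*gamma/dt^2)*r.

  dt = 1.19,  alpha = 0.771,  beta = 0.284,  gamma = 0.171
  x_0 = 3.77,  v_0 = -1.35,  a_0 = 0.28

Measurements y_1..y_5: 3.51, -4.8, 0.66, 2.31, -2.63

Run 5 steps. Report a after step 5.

step 1: x_pred=2.3618  r=1.1482  x^+=3.2471  v^+=-0.7428  a^+=0.5573
step 2: x_pred=2.7578  r=-7.5578  x^+=-3.0693  v^+=-1.8833  a^+=-1.2680
step 3: x_pred=-6.2081  r=6.8681  x^+=-0.9128  v^+=-1.7530  a^+=0.3908
step 4: x_pred=-2.7222  r=5.0322  x^+=1.1576  v^+=-0.0870  a^+=1.6061
step 5: x_pred=2.1912  r=-4.8212  x^+=-1.5259  v^+=0.6736  a^+=0.4417

a_post = 0.4417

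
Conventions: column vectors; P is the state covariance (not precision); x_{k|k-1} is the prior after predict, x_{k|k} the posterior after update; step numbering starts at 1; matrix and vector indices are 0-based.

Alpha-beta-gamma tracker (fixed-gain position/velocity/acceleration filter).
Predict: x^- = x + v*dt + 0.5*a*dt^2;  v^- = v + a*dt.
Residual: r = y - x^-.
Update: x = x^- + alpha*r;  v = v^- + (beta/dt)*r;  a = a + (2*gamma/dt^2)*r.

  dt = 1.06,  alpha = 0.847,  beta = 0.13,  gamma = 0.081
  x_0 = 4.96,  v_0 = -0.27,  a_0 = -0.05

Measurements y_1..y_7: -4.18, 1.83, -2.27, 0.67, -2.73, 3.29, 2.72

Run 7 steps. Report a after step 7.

a_post = 1.4833

step 1: x_pred=4.6457  r=-8.8257  x^+=-2.8297  v^+=-1.4054  a^+=-1.3225
step 2: x_pred=-5.0624  r=6.8924  x^+=0.7755  v^+=-1.9619  a^+=-0.3287
step 3: x_pred=-1.4889  r=-0.7811  x^+=-2.1505  v^+=-2.4062  a^+=-0.4414
step 4: x_pred=-4.9490  r=5.6190  x^+=-0.1897  v^+=-2.1849  a^+=0.3688
step 5: x_pred=-2.2986  r=-0.4314  x^+=-2.6640  v^+=-1.8469  a^+=0.3066
step 6: x_pred=-4.4495  r=7.7395  x^+=2.1059  v^+=-0.5728  a^+=1.4225
step 7: x_pred=2.2978  r=0.4222  x^+=2.6554  v^+=0.9868  a^+=1.4833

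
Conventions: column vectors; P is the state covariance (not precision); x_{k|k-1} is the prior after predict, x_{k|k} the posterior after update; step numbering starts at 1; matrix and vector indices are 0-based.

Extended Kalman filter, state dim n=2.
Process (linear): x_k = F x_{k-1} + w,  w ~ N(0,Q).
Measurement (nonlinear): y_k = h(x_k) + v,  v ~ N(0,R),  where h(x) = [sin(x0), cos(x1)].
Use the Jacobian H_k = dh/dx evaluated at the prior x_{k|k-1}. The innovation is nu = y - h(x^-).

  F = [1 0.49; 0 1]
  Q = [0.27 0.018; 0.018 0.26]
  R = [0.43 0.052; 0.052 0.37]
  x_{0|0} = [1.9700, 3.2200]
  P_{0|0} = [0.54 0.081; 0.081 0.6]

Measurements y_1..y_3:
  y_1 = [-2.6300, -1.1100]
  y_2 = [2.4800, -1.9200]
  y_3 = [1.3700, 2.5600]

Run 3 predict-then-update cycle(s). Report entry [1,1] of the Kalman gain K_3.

step 1: x^-=[3.5478, 3.2200]  P^-=[1.0334 0.3930; 0.3930 0.8600]  H_jac=[-0.9186 0.0000; 0.0000 0.0783]  S=[1.3021 0.0237; 0.0237 0.3753]  K=[-0.7314 0.1283; -0.2809 0.1973]  nu=[-2.2349, -0.1131]  x^+=[5.1679, 3.8254]  P^+=[0.3351 0.1203; 0.1203 0.7453]
step 2: x^-=[7.0424, 3.8254]  P^-=[0.9020 0.5035; 0.5035 1.0053]  H_jac=[0.7254 0.0000; 0.0000 0.6317]  S=[0.9046 0.2827; 0.2827 0.7712]  K=[0.6713 0.1663; 0.1653 0.7629]  nu=[1.7917, -1.1448]  x^+=[8.0546, 3.2482]  P^+=[0.4098 0.1527; 0.1527 0.4604]
step 3: x^-=[9.6463, 3.2482]  P^-=[0.9400 0.3963; 0.3963 0.7204]  H_jac=[-0.9756 0.0000; 0.0000 0.1064]  S=[1.3247 0.0109; 0.0109 0.3782]  K=[-0.6934 0.1314; -0.2936 0.2111]  nu=[1.5897, 3.5543]  x^+=[9.0111, 3.5319]  P^+=[0.2986 0.1182; 0.1182 0.5907]

K[1,1] = 0.2111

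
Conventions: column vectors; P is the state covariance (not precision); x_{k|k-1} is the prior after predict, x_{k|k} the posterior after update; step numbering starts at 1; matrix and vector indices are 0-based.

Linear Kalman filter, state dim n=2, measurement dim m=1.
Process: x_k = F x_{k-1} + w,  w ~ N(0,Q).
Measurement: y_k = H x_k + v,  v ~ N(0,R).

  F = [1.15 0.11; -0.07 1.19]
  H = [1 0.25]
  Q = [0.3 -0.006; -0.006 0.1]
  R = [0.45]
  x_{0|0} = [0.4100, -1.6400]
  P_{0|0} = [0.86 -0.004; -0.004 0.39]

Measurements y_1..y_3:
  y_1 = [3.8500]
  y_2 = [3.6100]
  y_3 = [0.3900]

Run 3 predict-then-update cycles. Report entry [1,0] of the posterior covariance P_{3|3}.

P_post[1,0] = -0.3019

step 1: x^-=[0.2911, -1.9803]  P^-=[1.4411 -0.0296; -0.0296 0.6572]  S=[1.9173]  K=[0.7477; 0.0702]  nu=[4.0540]  x^+=[3.3224, -1.6956]  P^+=[0.3691 -0.1303; -0.1303 0.6477]
step 2: x^-=[3.6343, -2.2503]  P^-=[0.7630 -0.1283; -0.1283 1.0407]  S=[1.2139]  K=[0.6021; 0.1087]  nu=[0.5383]  x^+=[3.9584, -2.1918]  P^+=[0.3229 -0.2077; -0.2077 1.0264]
step 3: x^-=[4.3110, -2.8853]  P^-=[0.6869 -0.1803; -0.1803 1.5897]  S=[1.1461]  K=[0.5600; 0.1895]  nu=[-3.1997]  x^+=[2.5192, -3.4916]  P^+=[0.3275 -0.3019; -0.3019 1.5485]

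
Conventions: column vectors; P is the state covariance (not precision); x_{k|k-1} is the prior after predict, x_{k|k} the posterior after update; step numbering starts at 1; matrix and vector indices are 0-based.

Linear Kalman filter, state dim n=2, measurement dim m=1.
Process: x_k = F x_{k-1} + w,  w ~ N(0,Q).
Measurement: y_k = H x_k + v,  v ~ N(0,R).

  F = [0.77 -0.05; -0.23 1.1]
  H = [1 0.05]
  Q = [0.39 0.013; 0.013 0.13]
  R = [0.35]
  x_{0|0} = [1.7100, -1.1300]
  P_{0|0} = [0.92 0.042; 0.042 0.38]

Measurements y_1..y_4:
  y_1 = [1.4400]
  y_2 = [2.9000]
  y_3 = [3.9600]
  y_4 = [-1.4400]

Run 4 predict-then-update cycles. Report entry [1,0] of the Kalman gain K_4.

step 1: x^-=[1.3732, -1.6363]  P^-=[0.9332 -0.1348; -0.1348 0.6172]  S=[1.2712]  K=[0.7288; -0.0817]  nu=[0.1486]  x^+=[1.4815, -1.6484]  P^+=[0.2580 -0.0590; -0.0590 0.6087]
step 2: x^-=[1.2232, -2.1540]  P^-=[0.5490 -0.1169; -0.1169 0.9101]  S=[0.8896]  K=[0.6106; -0.0802]  nu=[1.7845]  x^+=[2.3128, -2.2972]  P^+=[0.2174 -0.0733; -0.0733 0.9044]
step 3: x^-=[1.8957, -3.0588]  P^-=[0.5268 -0.1382; -0.1382 1.2729]  S=[0.8662]  K=[0.6002; -0.0860]  nu=[2.2172]  x^+=[3.2265, -3.2496]  P^+=[0.2147 -0.0934; -0.0934 1.2664]
step 4: x^-=[2.6469, -4.3167]  P^-=[0.5277 -0.1749; -0.1749 1.7210]  S=[0.8645]  K=[0.6003; -0.1028]  nu=[-3.8711]  x^+=[0.3232, -3.9188]  P^+=[0.2162 -0.1216; -0.1216 1.7119]

K[1,0] = -0.1028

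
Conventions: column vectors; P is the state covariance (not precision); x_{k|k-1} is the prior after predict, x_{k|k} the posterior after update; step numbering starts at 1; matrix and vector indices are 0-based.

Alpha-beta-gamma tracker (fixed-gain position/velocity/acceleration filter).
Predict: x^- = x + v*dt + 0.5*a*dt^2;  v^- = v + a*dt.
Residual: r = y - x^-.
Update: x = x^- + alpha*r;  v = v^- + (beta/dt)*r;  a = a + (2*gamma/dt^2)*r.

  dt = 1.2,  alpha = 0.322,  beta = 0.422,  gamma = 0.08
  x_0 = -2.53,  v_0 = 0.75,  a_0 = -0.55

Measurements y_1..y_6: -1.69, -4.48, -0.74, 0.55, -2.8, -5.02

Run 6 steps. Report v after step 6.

step 1: x_pred=-2.0260  r=0.3360  x^+=-1.9178  v^+=0.2082  a^+=-0.5127
step 2: x_pred=-2.0371  r=-2.4429  x^+=-2.8237  v^+=-1.2661  a^+=-0.7841
step 3: x_pred=-4.9076  r=4.1676  x^+=-3.5656  v^+=-0.7414  a^+=-0.3210
step 4: x_pred=-4.6865  r=5.2365  x^+=-3.0003  v^+=0.7149  a^+=0.2608
step 5: x_pred=-1.9547  r=-0.8453  x^+=-2.2269  v^+=0.7306  a^+=0.1669
step 6: x_pred=-1.2301  r=-3.7899  x^+=-2.4504  v^+=-0.4020  a^+=-0.2542

v_post = -0.4020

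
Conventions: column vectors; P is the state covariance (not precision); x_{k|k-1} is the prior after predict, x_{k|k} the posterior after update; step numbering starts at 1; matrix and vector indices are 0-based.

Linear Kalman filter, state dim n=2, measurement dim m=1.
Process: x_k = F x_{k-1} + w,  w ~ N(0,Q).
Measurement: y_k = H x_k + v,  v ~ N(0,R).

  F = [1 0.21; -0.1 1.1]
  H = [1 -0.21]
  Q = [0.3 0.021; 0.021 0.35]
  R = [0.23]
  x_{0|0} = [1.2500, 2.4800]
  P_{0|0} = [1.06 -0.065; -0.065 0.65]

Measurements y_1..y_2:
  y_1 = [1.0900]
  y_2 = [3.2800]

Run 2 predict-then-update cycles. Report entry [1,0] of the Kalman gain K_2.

step 1: x^-=[1.7708, 2.6030]  P^-=[1.3614 -0.0050; -0.0050 1.1614]  S=[1.6447]  K=[0.8284; -0.1513]  nu=[-0.1342]  x^+=[1.6597, 2.6233]  P^+=[0.2328 0.2012; 0.2012 1.1237]
step 2: x^-=[2.2106, 2.7197]  P^-=[0.6668 0.4744; 0.4744 1.6678]  S=[0.7711]  K=[0.7355; 0.1610]  nu=[1.6406]  x^+=[3.4173, 2.9838]  P^+=[0.2496 0.3831; 0.3831 1.6478]

K[1,0] = 0.1610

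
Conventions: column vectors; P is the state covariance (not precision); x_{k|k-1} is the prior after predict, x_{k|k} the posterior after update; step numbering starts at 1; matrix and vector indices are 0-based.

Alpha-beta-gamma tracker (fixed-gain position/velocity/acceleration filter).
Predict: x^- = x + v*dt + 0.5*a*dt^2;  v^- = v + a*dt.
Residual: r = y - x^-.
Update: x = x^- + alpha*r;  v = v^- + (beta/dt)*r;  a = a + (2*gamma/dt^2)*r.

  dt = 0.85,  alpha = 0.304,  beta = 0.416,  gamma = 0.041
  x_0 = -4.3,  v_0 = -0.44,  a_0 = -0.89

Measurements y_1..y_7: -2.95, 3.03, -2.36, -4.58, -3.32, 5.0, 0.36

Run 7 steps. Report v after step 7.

step 1: x_pred=-4.9955  r=2.0455  x^+=-4.3737  v^+=-0.1954  a^+=-0.6578
step 2: x_pred=-4.7774  r=7.8074  x^+=-2.4040  v^+=3.0665  a^+=0.2283
step 3: x_pred=0.2850  r=-2.6450  x^+=-0.5191  v^+=1.9660  a^+=-0.0719
step 4: x_pred=1.1260  r=-5.7060  x^+=-0.6086  v^+=-0.8877  a^+=-0.7195
step 5: x_pred=-1.6231  r=-1.6969  x^+=-2.1390  v^+=-2.3298  a^+=-0.9121
step 6: x_pred=-4.4488  r=9.4488  x^+=-1.5764  v^+=1.5192  a^+=0.1603
step 7: x_pred=-0.2271  r=0.5871  x^+=-0.0487  v^+=1.9428  a^+=0.2269

v_post = 1.9428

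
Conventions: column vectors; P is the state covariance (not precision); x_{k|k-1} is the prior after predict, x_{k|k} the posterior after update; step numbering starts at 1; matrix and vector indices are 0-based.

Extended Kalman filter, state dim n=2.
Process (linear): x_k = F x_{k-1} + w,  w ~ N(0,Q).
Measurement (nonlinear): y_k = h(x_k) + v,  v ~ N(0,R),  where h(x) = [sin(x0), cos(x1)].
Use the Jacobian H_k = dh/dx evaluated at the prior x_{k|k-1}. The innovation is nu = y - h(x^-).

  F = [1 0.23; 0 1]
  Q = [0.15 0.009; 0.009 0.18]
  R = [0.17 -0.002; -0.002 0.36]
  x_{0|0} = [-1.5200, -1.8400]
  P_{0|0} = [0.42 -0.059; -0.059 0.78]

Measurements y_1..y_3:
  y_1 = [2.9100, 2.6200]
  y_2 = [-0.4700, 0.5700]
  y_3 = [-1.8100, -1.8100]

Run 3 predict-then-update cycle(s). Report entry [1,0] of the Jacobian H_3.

H_jac[1,0] = 0.0000

step 1: x^-=[-1.9432, -1.8400]  P^-=[0.5841 0.1294; 0.1294 0.9600]  H_jac=[-0.3639 0.0000; 0.0000 0.9640]  S=[0.2473 -0.0474; -0.0474 1.2521]  K=[-0.8464 0.0676; -0.0491 0.7372]  nu=[3.8415, 2.8860]  x^+=[-4.9994, 0.0990]  P^+=[0.3958 0.0270; 0.0270 0.2754]
step 2: x^-=[-4.9766, 0.0990]  P^-=[0.5728 0.0993; 0.0993 0.4554]  H_jac=[0.2612 0.0000; 0.0000 -0.0988]  S=[0.2091 -0.0046; -0.0046 0.3644]  K=[0.7151 -0.0180; 0.1214 -0.1220]  nu=[-1.4353, -0.4251]  x^+=[-5.9954, -0.0235]  P^+=[0.4656 0.0800; 0.0800 0.4468]
step 3: x^-=[-6.0008, -0.0235]  P^-=[0.6761 0.1917; 0.1917 0.6268]  H_jac=[0.9604 0.0000; 0.0000 0.0235]  S=[0.7936 0.0023; 0.0023 0.3603]  K=[0.8182 0.0072; 0.2319 0.0393]  nu=[-2.0886, -2.8097]  x^+=[-7.7299, -0.6183]  P^+=[0.1448 0.0410; 0.0410 0.5835]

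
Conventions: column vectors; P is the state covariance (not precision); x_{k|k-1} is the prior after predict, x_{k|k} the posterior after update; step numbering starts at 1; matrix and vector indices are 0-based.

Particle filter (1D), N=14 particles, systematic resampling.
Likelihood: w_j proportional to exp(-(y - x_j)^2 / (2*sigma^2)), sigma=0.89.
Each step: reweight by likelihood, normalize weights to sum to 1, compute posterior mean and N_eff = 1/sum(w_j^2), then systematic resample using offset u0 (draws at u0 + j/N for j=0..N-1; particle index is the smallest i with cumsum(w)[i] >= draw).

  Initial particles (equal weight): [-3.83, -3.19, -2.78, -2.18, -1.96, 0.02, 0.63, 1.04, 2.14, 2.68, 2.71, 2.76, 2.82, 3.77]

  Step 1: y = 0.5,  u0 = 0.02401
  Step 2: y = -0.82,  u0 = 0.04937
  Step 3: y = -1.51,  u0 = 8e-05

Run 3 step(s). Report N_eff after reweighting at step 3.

step 1: w=[0.0000, 0.0001, 0.0004, 0.0035, 0.0071, 0.2814, 0.3220, 0.2707, 0.0596, 0.0162, 0.0149, 0.0129, 0.0109, 0.0004]  mean=0.7464  Neff=3.8389  idx=[5, 5, 5, 5, 6, 6, 6, 6, 6, 7, 7, 7, 7, 9]
step 2: w=[0.1476, 0.1476, 0.1476, 0.1476, 0.0611, 0.0611, 0.0611, 0.0611, 0.0611, 0.0260, 0.0260, 0.0260, 0.0260, 0.0001]  mean=0.3126  Neff=9.2131  idx=[0, 0, 1, 1, 2, 2, 3, 3, 4, 5, 6, 8, 9, 12]
step 3: w=[0.1097, 0.1097, 0.1097, 0.1097, 0.1097, 0.1097, 0.1097, 0.1097, 0.0267, 0.0267, 0.0267, 0.0267, 0.0079, 0.0079]  mean=0.1013  Neff=10.0808  idx=[0, 0, 1, 1, 2, 3, 3, 4, 5, 5, 6, 7, 7, 9]

N_eff = 10.0808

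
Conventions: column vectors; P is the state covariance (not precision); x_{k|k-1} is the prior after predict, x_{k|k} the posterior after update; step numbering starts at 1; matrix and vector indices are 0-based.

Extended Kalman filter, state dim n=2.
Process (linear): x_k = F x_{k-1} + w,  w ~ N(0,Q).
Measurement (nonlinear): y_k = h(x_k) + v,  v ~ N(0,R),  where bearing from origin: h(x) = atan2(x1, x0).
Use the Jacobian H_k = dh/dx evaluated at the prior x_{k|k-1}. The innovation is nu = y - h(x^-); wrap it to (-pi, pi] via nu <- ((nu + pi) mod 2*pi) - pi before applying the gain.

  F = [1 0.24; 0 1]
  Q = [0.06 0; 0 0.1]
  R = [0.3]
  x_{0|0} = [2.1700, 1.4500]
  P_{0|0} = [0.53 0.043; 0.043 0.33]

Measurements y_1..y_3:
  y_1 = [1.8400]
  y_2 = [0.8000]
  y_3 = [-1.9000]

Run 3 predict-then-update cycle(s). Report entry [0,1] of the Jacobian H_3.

H_jac[0,1] = 0.2337

step 1: x^-=[2.5180, 1.4500]  P^-=[0.6296 0.1222; 0.1222 0.4300]  H_jac=[-0.1717 0.2982]  S=[0.3443]  K=[-0.2082; 0.3115]  nu=[1.3175]  x^+=[2.2437, 1.8604]  P^+=[0.6147 0.1445; 0.1445 0.3966]
step 2: x^-=[2.6902, 1.8604]  P^-=[0.7669 0.2397; 0.2397 0.4966]  H_jac=[-0.1739 0.2515]  S=[0.3336]  K=[-0.2191; 0.2493]  nu=[0.1950]  x^+=[2.6474, 1.9090]  P^+=[0.7509 0.2579; 0.2579 0.4758]
step 3: x^-=[3.1056, 1.9090]  P^-=[0.9621 0.3721; 0.3721 0.5758]  H_jac=[-0.1437 0.2337]  S=[0.3263]  K=[-0.1570; 0.2486]  nu=[-2.4512]  x^+=[3.4906, 1.2998]  P^+=[0.9541 0.3849; 0.3849 0.5557]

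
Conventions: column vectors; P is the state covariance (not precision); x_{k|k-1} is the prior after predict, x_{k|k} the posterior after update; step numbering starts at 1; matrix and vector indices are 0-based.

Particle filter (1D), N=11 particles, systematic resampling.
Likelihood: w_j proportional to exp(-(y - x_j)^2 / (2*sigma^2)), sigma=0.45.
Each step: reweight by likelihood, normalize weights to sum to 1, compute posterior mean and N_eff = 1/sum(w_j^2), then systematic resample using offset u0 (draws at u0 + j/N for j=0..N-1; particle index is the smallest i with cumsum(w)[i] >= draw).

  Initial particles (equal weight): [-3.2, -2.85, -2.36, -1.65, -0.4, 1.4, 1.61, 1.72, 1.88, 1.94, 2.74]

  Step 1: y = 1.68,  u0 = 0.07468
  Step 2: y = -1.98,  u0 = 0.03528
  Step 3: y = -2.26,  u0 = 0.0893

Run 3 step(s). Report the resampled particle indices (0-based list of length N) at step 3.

step 1: w=[0.0000, 0.0000, 0.0000, 0.0000, 0.0000, 0.1783, 0.2137, 0.2155, 0.1960, 0.1831, 0.0135]  mean=1.7248  Neff=5.1024  idx=[5, 5, 6, 6, 7, 7, 8, 8, 8, 9, 9]
step 2: w=[0.4850, 0.4850, 0.0131, 0.0131, 0.0018, 0.0018, 0.0001, 0.0001, 0.0001, 0.0000, 0.0000]  mean=1.4068  Neff=2.1244  idx=[0, 0, 0, 0, 0, 1, 1, 1, 1, 1, 1]
step 3: w=[0.0909, 0.0909, 0.0909, 0.0909, 0.0909, 0.0909, 0.0909, 0.0909, 0.0909, 0.0909, 0.0909]  mean=1.4000  Neff=11.0000  idx=[0, 1, 2, 3, 4, 5, 6, 7, 8, 9, 10]

resampled_idx = [0, 1, 2, 3, 4, 5, 6, 7, 8, 9, 10]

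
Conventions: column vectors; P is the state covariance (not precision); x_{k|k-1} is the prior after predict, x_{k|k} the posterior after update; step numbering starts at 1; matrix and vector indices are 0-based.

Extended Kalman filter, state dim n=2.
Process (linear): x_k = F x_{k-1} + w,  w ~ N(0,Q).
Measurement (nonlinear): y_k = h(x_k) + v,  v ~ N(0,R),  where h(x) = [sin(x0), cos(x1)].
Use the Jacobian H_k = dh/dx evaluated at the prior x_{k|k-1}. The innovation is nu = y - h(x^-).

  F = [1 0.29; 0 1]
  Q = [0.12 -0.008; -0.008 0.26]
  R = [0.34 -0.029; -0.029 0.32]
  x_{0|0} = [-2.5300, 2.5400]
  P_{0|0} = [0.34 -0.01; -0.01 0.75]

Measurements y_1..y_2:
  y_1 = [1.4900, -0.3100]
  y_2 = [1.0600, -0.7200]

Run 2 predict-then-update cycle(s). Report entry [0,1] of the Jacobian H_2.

step 1: x^-=[-1.7934, 2.5400]  P^-=[0.5173 0.1995; 0.1995 1.0100]  H_jac=[-0.2208 0.0000; 0.0000 -0.5660]  S=[0.3652 -0.0041; -0.0041 0.6435]  K=[-0.3147 -0.1774; -0.1305 -0.8891]  nu=[2.4653, 0.5144]  x^+=[-2.6605, 1.7609]  P^+=[0.4613 0.0842; 0.0842 0.4960]
step 2: x^-=[-2.1498, 1.7609]  P^-=[0.6719 0.2201; 0.2201 0.7560]  H_jac=[-0.5472 0.0000; 0.0000 -0.9820]  S=[0.5412 0.0892; 0.0892 1.0490]  K=[-0.6546 -0.1503; -0.1073 -0.6986]  nu=[1.8970, -0.5311]  x^+=[-3.3117, 1.9283]  P^+=[0.3987 0.0296; 0.0296 0.2245]

H_jac[0,1] = 0.0000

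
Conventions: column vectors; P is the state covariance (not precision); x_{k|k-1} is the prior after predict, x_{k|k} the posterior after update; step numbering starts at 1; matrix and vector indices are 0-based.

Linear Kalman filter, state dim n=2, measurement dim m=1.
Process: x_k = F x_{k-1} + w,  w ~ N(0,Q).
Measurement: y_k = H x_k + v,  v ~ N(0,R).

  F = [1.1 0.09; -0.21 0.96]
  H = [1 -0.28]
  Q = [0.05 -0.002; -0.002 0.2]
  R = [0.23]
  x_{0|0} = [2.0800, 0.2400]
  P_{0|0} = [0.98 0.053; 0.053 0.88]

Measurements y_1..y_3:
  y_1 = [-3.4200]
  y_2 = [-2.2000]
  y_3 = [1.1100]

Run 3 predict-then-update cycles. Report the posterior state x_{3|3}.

step 1: x^-=[2.3096, -0.2064]  P^-=[1.2534 -0.0974; -0.0974 1.0329]  S=[1.6189]  K=[0.7911; -0.2388]  nu=[-5.7874]  x^+=[-2.2686, 1.1756]  P^+=[0.2403 0.2084; 0.2084 0.9405]
step 2: x^-=[-2.3897, 1.6050]  P^-=[0.3897 0.2399; 0.2399 0.9934]  S=[0.5632]  K=[0.5726; -0.0679]  nu=[0.6391]  x^+=[-2.0238, 1.5616]  P^+=[0.2050 0.2618; 0.2618 0.9908]
step 3: x^-=[-2.0856, 1.9241]  P^-=[0.3579 0.3078; 0.3078 1.0166]  S=[0.4953]  K=[0.5487; 0.0467]  nu=[3.7343]  x^+=[-0.0366, 2.0984]  P^+=[0.2088 0.2951; 0.2951 1.0155]

x_post = [-0.0366, 2.0984]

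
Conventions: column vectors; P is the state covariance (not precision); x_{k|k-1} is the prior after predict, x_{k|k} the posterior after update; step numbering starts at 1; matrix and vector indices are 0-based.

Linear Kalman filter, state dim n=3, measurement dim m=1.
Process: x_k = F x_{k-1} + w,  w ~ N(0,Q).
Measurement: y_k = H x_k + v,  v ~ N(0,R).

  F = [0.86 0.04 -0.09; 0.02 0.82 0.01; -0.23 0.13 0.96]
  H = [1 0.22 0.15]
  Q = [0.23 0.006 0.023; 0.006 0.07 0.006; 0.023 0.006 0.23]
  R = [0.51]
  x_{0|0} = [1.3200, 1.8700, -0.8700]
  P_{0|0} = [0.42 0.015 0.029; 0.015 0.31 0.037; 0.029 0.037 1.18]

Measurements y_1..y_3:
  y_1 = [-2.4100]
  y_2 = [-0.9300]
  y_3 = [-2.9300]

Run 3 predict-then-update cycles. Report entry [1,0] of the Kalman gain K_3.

K[1,0] = 0.0600

step 1: x^-=[1.2883, 1.5511, -0.8957]  P^-=[0.5470 0.0304 -0.1333; 0.0304 0.2798 0.0753; -0.1333 0.0753 1.3405]  S=[1.0790]  K=[0.4946; 0.0957; 0.0781]  nu=[-3.9052]  x^+=[-0.6431, 1.1774, -1.2008]  P^+=[0.2830 -0.0207 -0.1750; -0.0207 0.2700 0.0672; -0.1750 0.0672 1.3339]
step 2: x^-=[-0.3979, 0.9406, -0.8518]  P^-=[0.4758 -0.0022 -0.2953; -0.0022 0.2521 0.1002; -0.2953 0.1002 1.5742]  S=[0.9504]  K=[0.4535; 0.0719; -0.0391]  nu=[-0.6113]  x^+=[-0.6751, 0.8966, -0.8279]  P^+=[0.2803 -0.0332 -0.2785; -0.0332 0.2472 0.1029; -0.2785 0.1029 1.5727]
step 3: x^-=[-0.4702, 0.7135, -0.5230]  P^-=[0.4905 -0.0153 -0.4034; -0.0153 0.2370 0.1287; -0.4034 0.1287 1.8490]  S=[0.9344]  K=[0.4566; 0.0600; -0.1045]  nu=[-2.5383]  x^+=[-1.6293, 0.5611, -0.2576]  P^+=[0.2957 -0.0410 -0.3588; -0.0410 0.2336 0.1346; -0.3588 0.1346 1.8388]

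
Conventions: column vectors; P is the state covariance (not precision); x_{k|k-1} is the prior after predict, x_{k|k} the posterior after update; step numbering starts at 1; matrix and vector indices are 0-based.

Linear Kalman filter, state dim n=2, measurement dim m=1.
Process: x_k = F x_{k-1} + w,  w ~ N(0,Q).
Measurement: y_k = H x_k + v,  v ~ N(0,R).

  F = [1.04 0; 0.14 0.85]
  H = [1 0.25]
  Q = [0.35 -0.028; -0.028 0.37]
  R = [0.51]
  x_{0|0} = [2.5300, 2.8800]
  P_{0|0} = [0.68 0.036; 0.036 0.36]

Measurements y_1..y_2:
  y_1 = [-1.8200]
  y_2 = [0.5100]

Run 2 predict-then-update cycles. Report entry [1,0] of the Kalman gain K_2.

K[1,0] = 0.1256

step 1: x^-=[2.6312, 2.8022]  P^-=[1.0855 0.1028; 0.1028 0.6520]  S=[1.6877]  K=[0.6584; 0.1575]  nu=[-5.1517]  x^+=[-0.7608, 1.9907]  P^+=[0.3538 -0.0722; -0.0722 0.6101]
step 2: x^-=[-0.7913, 1.5856]  P^-=[0.7327 -0.0403; -0.0403 0.8006]  S=[1.2726]  K=[0.5678; 0.1256]  nu=[0.9049]  x^+=[-0.2774, 1.6992]  P^+=[0.3224 -0.1311; -0.1311 0.7805]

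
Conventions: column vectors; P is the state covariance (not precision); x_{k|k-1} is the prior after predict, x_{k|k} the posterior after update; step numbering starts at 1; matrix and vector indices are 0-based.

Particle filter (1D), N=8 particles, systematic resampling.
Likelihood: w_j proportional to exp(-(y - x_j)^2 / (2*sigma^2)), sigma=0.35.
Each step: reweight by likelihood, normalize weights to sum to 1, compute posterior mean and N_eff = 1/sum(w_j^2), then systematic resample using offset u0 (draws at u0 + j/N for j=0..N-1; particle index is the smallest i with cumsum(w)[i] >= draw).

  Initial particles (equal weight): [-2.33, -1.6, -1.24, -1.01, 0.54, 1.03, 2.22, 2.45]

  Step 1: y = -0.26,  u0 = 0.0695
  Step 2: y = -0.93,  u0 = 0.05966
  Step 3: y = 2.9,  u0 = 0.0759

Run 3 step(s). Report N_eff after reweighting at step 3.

step 1: w=[0.0000, 0.0034, 0.1014, 0.5145, 0.3750, 0.0057, 0.0000, 0.0000]  mean=-0.4424  Neff=2.4058  idx=[2, 3, 3, 3, 3, 4, 4, 4]
step 2: w=[0.1477, 0.2130, 0.2130, 0.2130, 0.2130, 0.0000, 0.0000, 0.0000]  mean=-1.0438  Neff=4.9170  idx=[0, 1, 1, 2, 2, 3, 4, 4]
step 3: w=[0.0001, 0.1428, 0.1428, 0.1428, 0.1428, 0.1428, 0.1428, 0.1428]  mean=-1.0100  Neff=7.0010  idx=[1, 2, 3, 4, 5, 5, 6, 7]

N_eff = 7.0010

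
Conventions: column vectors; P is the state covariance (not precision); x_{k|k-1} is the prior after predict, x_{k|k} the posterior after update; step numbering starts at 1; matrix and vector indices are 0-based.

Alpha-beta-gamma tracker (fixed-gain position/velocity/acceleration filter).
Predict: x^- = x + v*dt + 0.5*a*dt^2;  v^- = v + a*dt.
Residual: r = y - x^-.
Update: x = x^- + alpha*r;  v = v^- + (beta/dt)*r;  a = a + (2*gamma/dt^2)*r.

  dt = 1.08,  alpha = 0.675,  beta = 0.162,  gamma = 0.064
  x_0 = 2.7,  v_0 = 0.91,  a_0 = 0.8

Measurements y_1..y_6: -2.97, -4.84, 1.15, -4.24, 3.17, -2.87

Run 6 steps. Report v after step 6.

v_post = -0.2059

step 1: x_pred=4.1494  r=-7.1194  x^+=-0.6562  v^+=0.7061  a^+=0.0187
step 2: x_pred=0.1173  r=-4.9573  x^+=-3.2289  v^+=-0.0173  a^+=-0.5253
step 3: x_pred=-3.5539  r=4.7039  x^+=-0.3788  v^+=0.1210  a^+=-0.0091
step 4: x_pred=-0.2534  r=-3.9866  x^+=-2.9443  v^+=-0.4868  a^+=-0.4466
step 5: x_pred=-3.7305  r=6.9005  x^+=0.9273  v^+=0.0660  a^+=0.3107
step 6: x_pred=1.1798  r=-4.0498  x^+=-1.5538  v^+=-0.2059  a^+=-0.1337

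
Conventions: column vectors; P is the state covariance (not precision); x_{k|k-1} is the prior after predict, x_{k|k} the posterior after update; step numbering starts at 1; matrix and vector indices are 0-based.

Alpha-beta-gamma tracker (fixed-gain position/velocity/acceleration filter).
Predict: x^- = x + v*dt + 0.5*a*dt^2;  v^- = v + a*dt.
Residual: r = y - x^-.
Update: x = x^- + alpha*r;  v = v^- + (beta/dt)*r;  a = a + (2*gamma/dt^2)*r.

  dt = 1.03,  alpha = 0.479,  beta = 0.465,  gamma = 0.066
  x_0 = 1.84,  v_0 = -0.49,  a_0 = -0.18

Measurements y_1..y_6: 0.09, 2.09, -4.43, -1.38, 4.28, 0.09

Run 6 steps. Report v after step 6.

v_post = 2.2820

step 1: x_pred=1.2398  r=-1.1498  x^+=0.6891  v^+=-1.1945  a^+=-0.3231
step 2: x_pred=-0.7126  r=2.8026  x^+=0.6298  v^+=-0.2620  a^+=0.0256
step 3: x_pred=0.3736  r=-4.8036  x^+=-1.9273  v^+=-2.4042  a^+=-0.5720
step 4: x_pred=-4.7071  r=3.3271  x^+=-3.1134  v^+=-1.4913  a^+=-0.1581
step 5: x_pred=-4.7333  r=9.0133  x^+=-0.4159  v^+=2.4150  a^+=0.9634
step 6: x_pred=2.5825  r=-2.4925  x^+=1.3886  v^+=2.2820  a^+=0.6533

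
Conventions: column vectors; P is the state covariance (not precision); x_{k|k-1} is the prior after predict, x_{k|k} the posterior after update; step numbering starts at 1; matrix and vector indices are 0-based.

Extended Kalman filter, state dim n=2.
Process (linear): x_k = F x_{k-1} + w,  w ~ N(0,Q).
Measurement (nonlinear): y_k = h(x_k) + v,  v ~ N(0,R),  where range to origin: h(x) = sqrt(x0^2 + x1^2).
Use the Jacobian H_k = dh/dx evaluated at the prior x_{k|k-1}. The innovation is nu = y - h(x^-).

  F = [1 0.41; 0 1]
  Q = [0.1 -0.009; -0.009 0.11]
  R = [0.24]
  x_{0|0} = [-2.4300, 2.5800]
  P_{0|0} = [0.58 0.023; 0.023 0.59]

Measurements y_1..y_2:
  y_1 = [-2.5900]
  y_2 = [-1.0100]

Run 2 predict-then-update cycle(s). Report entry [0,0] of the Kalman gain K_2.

step 1: x^-=[-1.3722, 2.5800]  P^-=[0.7980 0.2559; 0.2559 0.7000]  H_jac=[-0.4696 0.8829]  S=[0.7494]  K=[-0.1986; 0.6643]  nu=[-5.5122]  x^+=[-0.2777, -1.0818]  P^+=[0.7685 0.3548; 0.3548 0.3693]
step 2: x^-=[-0.7213, -1.0818]  P^-=[1.2215 0.4972; 0.4972 0.4793]  H_jac=[-0.5547 -0.8320]  S=[1.4066]  K=[-0.7758; -0.4796]  nu=[-2.3102]  x^+=[1.0710, 0.0261]  P^+=[0.3749 -0.0262; -0.0262 0.1558]

K[0,0] = -0.7758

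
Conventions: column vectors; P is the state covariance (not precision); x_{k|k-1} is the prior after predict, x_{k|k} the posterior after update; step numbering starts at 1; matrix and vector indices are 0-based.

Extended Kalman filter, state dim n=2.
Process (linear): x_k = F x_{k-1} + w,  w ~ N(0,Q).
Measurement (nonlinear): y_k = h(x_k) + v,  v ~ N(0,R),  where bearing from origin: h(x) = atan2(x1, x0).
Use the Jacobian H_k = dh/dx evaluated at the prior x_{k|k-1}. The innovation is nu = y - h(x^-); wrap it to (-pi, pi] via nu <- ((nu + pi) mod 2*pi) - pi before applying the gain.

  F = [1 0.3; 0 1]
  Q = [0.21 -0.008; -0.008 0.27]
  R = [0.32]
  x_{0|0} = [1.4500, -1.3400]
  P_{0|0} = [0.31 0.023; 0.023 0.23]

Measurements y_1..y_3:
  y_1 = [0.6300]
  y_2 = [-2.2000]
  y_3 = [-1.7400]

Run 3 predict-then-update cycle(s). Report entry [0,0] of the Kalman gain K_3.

step 1: x^-=[1.0480, -1.3400]  P^-=[0.5545 0.0840; 0.0840 0.5000]  H_jac=[0.4630 0.3621]  S=[0.5326]  K=[0.5392; 0.4130]  nu=[1.5371]  x^+=[1.8767, -0.7052]  P^+=[0.3997 -0.0346; -0.0346 0.4092]
step 2: x^-=[1.6652, -0.7052]  P^-=[0.6257 0.0802; 0.0802 0.6792]  H_jac=[0.2157 0.5092]  S=[0.5428]  K=[0.3238; 0.6690]  nu=[-1.7994]  x^+=[1.0825, -1.9090]  P^+=[0.5688 -0.0374; -0.0374 0.4362]
step 3: x^-=[0.5099, -1.9090]  P^-=[0.7956 0.0854; 0.0854 0.7062]  H_jac=[0.4890 0.1306]  S=[0.5332]  K=[0.7506; 0.2513]  nu=[-0.4302]  x^+=[0.1870, -2.0171]  P^+=[0.4953 -0.0151; -0.0151 0.6726]

K[0,0] = 0.7506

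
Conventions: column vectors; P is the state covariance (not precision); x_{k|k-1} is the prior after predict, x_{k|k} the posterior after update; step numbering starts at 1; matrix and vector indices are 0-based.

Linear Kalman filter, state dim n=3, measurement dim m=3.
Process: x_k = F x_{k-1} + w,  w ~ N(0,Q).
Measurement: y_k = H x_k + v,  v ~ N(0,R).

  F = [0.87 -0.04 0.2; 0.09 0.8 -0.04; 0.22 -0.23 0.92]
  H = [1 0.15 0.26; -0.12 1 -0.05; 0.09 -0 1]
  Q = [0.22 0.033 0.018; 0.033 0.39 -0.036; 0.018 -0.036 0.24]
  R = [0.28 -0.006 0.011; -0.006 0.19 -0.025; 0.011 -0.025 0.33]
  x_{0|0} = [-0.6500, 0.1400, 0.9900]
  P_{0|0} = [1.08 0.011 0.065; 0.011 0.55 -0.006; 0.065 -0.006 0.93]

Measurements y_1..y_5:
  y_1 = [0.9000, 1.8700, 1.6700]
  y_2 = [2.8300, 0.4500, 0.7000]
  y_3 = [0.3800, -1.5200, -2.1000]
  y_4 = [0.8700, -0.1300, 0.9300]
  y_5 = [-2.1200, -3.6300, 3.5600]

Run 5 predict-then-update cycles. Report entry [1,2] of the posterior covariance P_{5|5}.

step 1: x^-=[-0.3731, 0.0139, 0.7356]  P^-=[1.0975 0.0981 0.4540; 0.0981 0.7537 -0.1480; 0.4540 -0.1480 1.1363]  S=[1.7252 -0.0173 0.8489; -0.0173 0.9591 -0.2894; 0.8489 -0.2894 1.5569]  K=[0.7429 -0.0640 -0.0620; 0.1099 0.7821 -0.0039; 0.0739 -0.0562 0.7054]  nu=[1.0798, 1.8481, 0.9680]  x^+=[0.2509, 1.5742, 1.3943]  P^+=[0.2141 0.0091 -0.0299; 0.0091 0.1481 -0.0205; -0.0299 -0.0205 0.2377]
step 2: x^-=[0.4341, 1.2262, 0.9758]  P^-=[0.3811 0.0466 0.0786; 0.0466 0.4897 -0.0838; 0.0786 -0.0838 0.4550]  S=[0.7512 0.0341 0.2321; 0.0341 0.6845 -0.1413; 0.2321 -0.1413 0.8022]  K=[0.5536 -0.0373 -0.0260; 0.0999 0.7077 -0.0035; 0.0808 -0.0617 0.5417]  nu=[1.9582, -0.6753, -0.3149]  x^+=[1.5515, 0.9449, 1.0051]  P^+=[0.1578 0.0084 -0.0158; 0.0084 0.1340 -0.0185; -0.0158 -0.0185 0.1826]
step 3: x^-=[1.5130, 0.8553, 1.0487]  P^-=[0.3412 0.0427 0.0695; 0.0427 0.4799 -0.0779; 0.0695 -0.0779 0.4099]  S=[0.7025 0.0363 0.2083; 0.0363 0.6742 -0.1319; 0.2083 -0.1319 0.7552]  K=[0.5279 -0.0347 -0.0190; 0.0987 0.7042 -0.0023; 0.0838 -0.0617 0.5172]  nu=[-1.5340, -2.1414, -3.2849]  x^+=[0.8399, -0.7963, -0.6467]  P^+=[0.1500 0.0081 -0.0131; 0.0081 0.1333 -0.0180; -0.0131 -0.0180 0.1743]
step 4: x^-=[0.6332, -0.5356, -0.2271]  P^-=[0.3359 0.0420 0.0688; 0.0420 0.4792 -0.0771; 0.0688 -0.0771 0.4034]  S=[0.6963 0.0365 0.2055; 0.0365 0.6735 -0.1307; 0.2055 -0.1307 0.7485]  K=[0.5241 -0.0345 -0.0176; 0.0984 0.7040 -0.0021; 0.0846 -0.0617 0.5132]  nu=[0.3761, 0.4703, 1.1001]  x^+=[0.7948, -0.1698, 0.3403]  P^+=[0.1489 0.0080 -0.0126; 0.0080 0.1333 -0.0179; -0.0126 -0.0179 0.1730]
step 5: x^-=[0.7663, -0.0779, 0.5270]  P^-=[0.3351 0.0418 0.0687; 0.0418 0.4792 -0.0770; 0.0687 -0.0770 0.4023]  S=[0.6954 0.0365 0.2051; 0.0365 0.6735 -0.1305; 0.2051 -0.1305 0.7474]  K=[0.5236 -0.0344 -0.0174; 0.0984 0.7040 -0.0020; 0.0847 -0.0617 0.5126]  nu=[-3.0116, -3.4338, 2.9641]  x^+=[-0.7439, -2.7977, 2.0030]  P^+=[0.1487 0.0080 -0.0125; 0.0080 0.1333 -0.0179; -0.0125 -0.0179 0.1727]

P_post[1,2] = -0.0179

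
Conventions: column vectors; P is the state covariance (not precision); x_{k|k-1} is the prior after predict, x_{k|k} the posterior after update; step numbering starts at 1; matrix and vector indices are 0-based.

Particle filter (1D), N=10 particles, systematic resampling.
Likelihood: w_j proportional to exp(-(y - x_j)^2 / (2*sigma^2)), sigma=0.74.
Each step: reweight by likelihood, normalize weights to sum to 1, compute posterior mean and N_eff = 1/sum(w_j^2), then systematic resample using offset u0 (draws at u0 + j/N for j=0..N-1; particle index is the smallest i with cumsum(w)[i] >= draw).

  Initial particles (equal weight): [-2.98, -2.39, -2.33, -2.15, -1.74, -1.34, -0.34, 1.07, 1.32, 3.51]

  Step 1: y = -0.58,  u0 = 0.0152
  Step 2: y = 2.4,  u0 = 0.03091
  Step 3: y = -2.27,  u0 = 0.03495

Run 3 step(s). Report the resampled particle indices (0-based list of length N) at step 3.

step 1: w=[0.0024, 0.0231, 0.0281, 0.0485, 0.1347, 0.2715, 0.4365, 0.0383, 0.0170, 0.0000]  mean=-0.9150  Neff=3.4747  idx=[1, 4, 4, 5, 5, 6, 6, 6, 6, 6]
step 2: w=[0.0000, 0.0000, 0.0000, 0.0005, 0.0005, 0.1998, 0.1998, 0.1998, 0.1998, 0.1998]  mean=-0.3412  Neff=5.0114  idx=[5, 5, 6, 6, 7, 7, 8, 8, 9, 9]
step 3: w=[0.1000, 0.1000, 0.1000, 0.1000, 0.1000, 0.1000, 0.1000, 0.1000, 0.1000, 0.1000]  mean=-0.3400  Neff=10.0000  idx=[0, 1, 2, 3, 4, 5, 6, 7, 8, 9]

resampled_idx = [0, 1, 2, 3, 4, 5, 6, 7, 8, 9]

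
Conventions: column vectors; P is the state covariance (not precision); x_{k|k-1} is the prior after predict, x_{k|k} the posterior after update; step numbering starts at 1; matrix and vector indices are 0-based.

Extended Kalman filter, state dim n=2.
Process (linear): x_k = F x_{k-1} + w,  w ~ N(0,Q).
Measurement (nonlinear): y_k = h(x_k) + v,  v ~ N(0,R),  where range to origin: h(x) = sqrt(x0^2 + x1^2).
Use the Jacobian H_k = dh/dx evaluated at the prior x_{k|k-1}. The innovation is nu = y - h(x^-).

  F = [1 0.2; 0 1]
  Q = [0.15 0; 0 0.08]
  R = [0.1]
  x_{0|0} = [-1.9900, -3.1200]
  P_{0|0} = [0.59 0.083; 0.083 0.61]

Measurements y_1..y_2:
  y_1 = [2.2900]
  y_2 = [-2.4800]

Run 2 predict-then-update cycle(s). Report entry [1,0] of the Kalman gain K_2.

step 1: x^-=[-2.6140, -3.1200]  P^-=[0.7976 0.2050; 0.2050 0.6900]  H_jac=[-0.6422 -0.7665]  S=[1.0362]  K=[-0.6460; -0.6375]  nu=[-1.7803]  x^+=[-1.4640, -1.9851]  P^+=[0.3652 -0.2217; -0.2217 0.2689]
step 2: x^-=[-1.8610, -1.9851]  P^-=[0.4373 -0.1679; -0.1679 0.3489]  H_jac=[-0.6839 -0.7295]  S=[0.3227]  K=[-0.5472; -0.4329]  nu=[-5.2010]  x^+=[0.9849, 0.2666]  P^+=[0.3407 -0.2444; -0.2444 0.2884]

K[1,0] = -0.4329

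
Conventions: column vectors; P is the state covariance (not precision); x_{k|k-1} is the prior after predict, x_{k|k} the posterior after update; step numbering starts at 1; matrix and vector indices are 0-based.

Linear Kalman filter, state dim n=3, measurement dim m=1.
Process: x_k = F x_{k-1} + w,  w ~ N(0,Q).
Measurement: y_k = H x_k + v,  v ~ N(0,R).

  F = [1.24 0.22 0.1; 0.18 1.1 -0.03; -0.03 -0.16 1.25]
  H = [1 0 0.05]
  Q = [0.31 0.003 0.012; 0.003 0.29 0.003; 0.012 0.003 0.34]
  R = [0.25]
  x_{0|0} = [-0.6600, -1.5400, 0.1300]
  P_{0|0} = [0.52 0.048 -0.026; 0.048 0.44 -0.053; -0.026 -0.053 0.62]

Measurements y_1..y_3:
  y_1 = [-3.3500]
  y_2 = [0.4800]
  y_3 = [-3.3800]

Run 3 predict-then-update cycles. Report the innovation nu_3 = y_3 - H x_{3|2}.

step 1: x^-=[-1.1442, -1.8167, 0.4287]  P^-=[1.1545 0.2861 -0.0091; 0.2861 0.8626 -0.1825; -0.0091 -0.1825 1.3441]  S=[1.4069]  K=[0.8202; 0.1969; 0.0413]  nu=[-2.2272]  x^+=[-2.9711, -2.2551, 0.3367]  P^+=[0.2079 0.0589 -0.0568; 0.0589 0.8081 -0.1939; -0.0568 -0.1939 1.3417]
step 2: x^-=[-4.1466, -3.0255, 0.8709]  P^-=[0.6917 0.3047 -0.0066; 0.3047 1.3125 -0.4747; -0.0066 -0.4747 2.5397]  S=[0.9474]  K=[0.7298; 0.2965; 0.1271]  nu=[4.5830]  x^+=[-0.8020, -1.6666, 1.4533]  P^+=[0.1872 0.0996 -0.0944; 0.0996 1.2292 -0.5104; -0.0944 -0.5104 2.5244]
step 3: x^-=[-1.2158, -2.0212, 2.1074]  P^-=[0.6910 0.4236 -0.0214; 0.4236 1.8598 -1.0407; -0.0214 -1.0407 4.5281]  S=[0.9502]  K=[0.7261; 0.3910; 0.2157]  nu=[-2.2695]  x^+=[-2.8638, -2.9086, 1.6178]  P^+=[0.1900 0.1538 -0.1703; 0.1538 1.7145 -1.1209; -0.1703 -1.1209 4.4839]

innov = [-2.2695]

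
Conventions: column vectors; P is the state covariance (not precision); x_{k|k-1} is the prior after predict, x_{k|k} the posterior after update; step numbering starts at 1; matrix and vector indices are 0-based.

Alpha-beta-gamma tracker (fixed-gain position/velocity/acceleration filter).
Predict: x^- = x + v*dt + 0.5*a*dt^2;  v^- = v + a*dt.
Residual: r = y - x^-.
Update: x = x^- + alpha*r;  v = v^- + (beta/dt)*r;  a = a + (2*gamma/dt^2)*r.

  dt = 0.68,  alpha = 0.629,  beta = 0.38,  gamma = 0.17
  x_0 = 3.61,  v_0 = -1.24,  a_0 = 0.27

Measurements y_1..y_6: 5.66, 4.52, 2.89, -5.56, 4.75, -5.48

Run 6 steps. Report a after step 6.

step 1: x_pred=2.8292  r=2.8308  x^+=4.6098  v^+=0.5255  a^+=2.3515
step 2: x_pred=5.5108  r=-0.9908  x^+=4.8876  v^+=1.5708  a^+=1.6229
step 3: x_pred=6.3310  r=-3.4410  x^+=4.1666  v^+=0.7515  a^+=-0.9072
step 4: x_pred=4.4679  r=-10.0279  x^+=-1.8397  v^+=-5.4692  a^+=-8.2806
step 5: x_pred=-7.4732  r=12.2232  x^+=0.2152  v^+=-4.2694  a^+=0.7070
step 6: x_pred=-2.5245  r=-2.9555  x^+=-4.3835  v^+=-5.4402  a^+=-1.4661

a_post = -1.4661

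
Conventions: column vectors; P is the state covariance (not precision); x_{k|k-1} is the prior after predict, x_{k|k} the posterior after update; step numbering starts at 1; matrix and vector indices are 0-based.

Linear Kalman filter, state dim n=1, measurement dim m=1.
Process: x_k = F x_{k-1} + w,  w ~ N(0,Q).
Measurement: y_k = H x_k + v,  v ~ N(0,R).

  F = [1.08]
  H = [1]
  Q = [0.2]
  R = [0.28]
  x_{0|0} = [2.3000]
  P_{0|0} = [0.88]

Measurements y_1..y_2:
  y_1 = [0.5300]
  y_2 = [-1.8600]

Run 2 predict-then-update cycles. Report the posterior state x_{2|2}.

x_post = [-0.7997]

step 1: x^-=[2.4840]  P^-=[1.2264]  S=[1.5064]  K=[0.8141]  nu=[-1.9540]  x^+=[0.8932]  P^+=[0.2280]
step 2: x^-=[0.9646]  P^-=[0.4659]  S=[0.7459]  K=[0.6246]  nu=[-2.8246]  x^+=[-0.7997]  P^+=[0.1749]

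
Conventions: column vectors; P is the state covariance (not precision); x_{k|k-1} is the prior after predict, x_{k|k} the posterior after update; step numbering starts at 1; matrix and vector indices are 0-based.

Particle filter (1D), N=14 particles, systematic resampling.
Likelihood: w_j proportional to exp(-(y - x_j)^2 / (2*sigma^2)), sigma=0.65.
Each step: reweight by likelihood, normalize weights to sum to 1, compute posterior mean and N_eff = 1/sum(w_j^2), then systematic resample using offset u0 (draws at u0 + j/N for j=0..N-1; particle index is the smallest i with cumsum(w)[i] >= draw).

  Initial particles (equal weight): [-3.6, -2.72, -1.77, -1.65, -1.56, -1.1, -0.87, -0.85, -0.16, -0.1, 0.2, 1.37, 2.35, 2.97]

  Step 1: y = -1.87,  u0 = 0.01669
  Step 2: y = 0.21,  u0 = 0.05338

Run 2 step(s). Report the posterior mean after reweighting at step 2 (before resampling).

post_mean = -1.0462

step 1: w=[0.0065, 0.0959, 0.2228, 0.2129, 0.2012, 0.1118, 0.0690, 0.0658, 0.0071, 0.0055, 0.0014, 0.0000, 0.0000, 0.0000]  mean=-1.5842  Neff=6.0107  idx=[1, 1, 2, 2, 2, 3, 3, 3, 4, 4, 4, 5, 6, 7]
step 2: w=[0.0000, 0.0000, 0.0121, 0.0121, 0.0121, 0.0208, 0.0208, 0.0208, 0.0307, 0.0307, 0.0307, 0.1640, 0.3144, 0.3307]  mean=-1.0462  Neff=4.1722  idx=[5, 8, 11, 11, 11, 12, 12, 12, 12, 13, 13, 13, 13, 13]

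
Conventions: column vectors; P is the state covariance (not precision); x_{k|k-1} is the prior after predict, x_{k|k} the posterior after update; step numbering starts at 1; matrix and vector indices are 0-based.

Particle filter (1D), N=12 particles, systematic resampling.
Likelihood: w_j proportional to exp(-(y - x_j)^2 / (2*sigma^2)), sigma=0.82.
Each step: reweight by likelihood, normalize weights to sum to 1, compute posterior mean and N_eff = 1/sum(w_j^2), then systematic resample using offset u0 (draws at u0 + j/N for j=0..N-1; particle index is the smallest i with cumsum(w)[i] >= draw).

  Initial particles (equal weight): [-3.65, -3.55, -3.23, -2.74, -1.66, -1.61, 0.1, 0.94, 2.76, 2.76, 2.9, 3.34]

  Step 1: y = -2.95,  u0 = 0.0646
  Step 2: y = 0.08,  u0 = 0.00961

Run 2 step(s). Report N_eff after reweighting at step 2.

step 1: w=[0.1770, 0.1949, 0.2403, 0.2466, 0.0739, 0.0670, 0.0003, 0.0000, 0.0000, 0.0000, 0.0000, 0.0000]  mean=-3.0204  Neff=5.0549  idx=[0, 0, 1, 1, 2, 2, 2, 3, 3, 3, 4, 5]
step 2: w=[0.0001, 0.0001, 0.0002, 0.0002, 0.0012, 0.0012, 0.0012, 0.0116, 0.0116, 0.0116, 0.4498, 0.5110]  mean=-1.6791  Neff=2.1555  idx=[7, 10, 10, 10, 10, 10, 11, 11, 11, 11, 11, 11]

N_eff = 2.1555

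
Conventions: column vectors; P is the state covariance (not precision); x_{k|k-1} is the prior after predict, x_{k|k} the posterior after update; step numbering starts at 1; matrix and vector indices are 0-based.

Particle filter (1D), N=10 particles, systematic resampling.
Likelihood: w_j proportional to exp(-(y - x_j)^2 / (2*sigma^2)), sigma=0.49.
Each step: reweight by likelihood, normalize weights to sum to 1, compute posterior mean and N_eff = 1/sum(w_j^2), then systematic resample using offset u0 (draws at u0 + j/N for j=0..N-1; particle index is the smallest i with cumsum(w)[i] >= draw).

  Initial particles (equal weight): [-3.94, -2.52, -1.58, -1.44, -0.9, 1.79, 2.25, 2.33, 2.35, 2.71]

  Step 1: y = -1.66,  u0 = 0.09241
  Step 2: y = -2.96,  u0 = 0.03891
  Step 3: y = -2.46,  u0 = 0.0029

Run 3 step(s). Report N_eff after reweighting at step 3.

step 1: w=[0.0000, 0.0891, 0.4102, 0.3758, 0.1249, 0.0000, 0.0000, 0.0000, 0.0000, 0.0000]  mean=-1.5263  Neff=3.0026  idx=[2, 2, 2, 2, 2, 3, 3, 3, 4, 4]
step 2: w=[0.1586, 0.1586, 0.1586, 0.1586, 0.1586, 0.0681, 0.0681, 0.0681, 0.0012, 0.0012]  mean=-1.5497  Neff=7.1550  idx=[0, 0, 1, 2, 2, 3, 4, 4, 5, 7]
step 3: w=[0.1093, 0.1093, 0.1093, 0.1093, 0.1093, 0.1093, 0.1093, 0.1093, 0.0628, 0.0628]  mean=-1.5624  Neff=9.6658  idx=[0, 0, 1, 2, 3, 4, 5, 6, 7, 8]

N_eff = 9.6658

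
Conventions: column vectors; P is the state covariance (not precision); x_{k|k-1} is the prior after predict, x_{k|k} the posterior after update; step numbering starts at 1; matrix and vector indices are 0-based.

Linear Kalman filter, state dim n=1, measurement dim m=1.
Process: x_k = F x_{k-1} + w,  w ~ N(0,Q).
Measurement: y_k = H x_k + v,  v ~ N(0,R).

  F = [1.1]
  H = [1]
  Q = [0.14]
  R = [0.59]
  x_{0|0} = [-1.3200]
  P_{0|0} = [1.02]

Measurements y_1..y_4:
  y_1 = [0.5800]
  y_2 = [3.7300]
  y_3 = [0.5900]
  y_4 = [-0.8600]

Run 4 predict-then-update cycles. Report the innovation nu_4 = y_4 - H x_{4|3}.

innov = [-2.4085]

step 1: x^-=[-1.4520]  P^-=[1.3742]  S=[1.9642]  K=[0.6996]  nu=[2.0320]  x^+=[-0.0304]  P^+=[0.4128]
step 2: x^-=[-0.0334]  P^-=[0.6395]  S=[1.2295]  K=[0.5201]  nu=[3.7634]  x^+=[1.9240]  P^+=[0.3069]
step 3: x^-=[2.1164]  P^-=[0.5113]  S=[1.1013]  K=[0.4643]  nu=[-1.5264]  x^+=[1.4077]  P^+=[0.2739]
step 4: x^-=[1.5485]  P^-=[0.4714]  S=[1.0614]  K=[0.4442]  nu=[-2.4085]  x^+=[0.4788]  P^+=[0.2621]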